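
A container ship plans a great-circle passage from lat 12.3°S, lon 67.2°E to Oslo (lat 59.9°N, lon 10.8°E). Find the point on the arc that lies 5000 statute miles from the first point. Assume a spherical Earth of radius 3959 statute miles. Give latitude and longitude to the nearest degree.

≈ lat 51°N, lon 27°E

Convert each endpoint to a unit vector on the sphere (x = cos φ cos λ, y = cos φ sin λ, z = sin φ).
The central angle between the endpoints is δ = arccos(p₁·p₂) ≈ 1.484 rad (85.0°). The total great-circle distance is δ·R ≈ 1.484 × 3959 ≈ 5874 mi, so the target fraction is f = 5000/5874 ≈ 0.851.
Interpolate at f ≈ 0.851 with slerp weights a = sin((1−f)δ)/sin δ ≈ 0.220, b = sin(fδ)/sin δ ≈ 0.957.
p = a·p₁ + b·p₂ ≈ (0.555, 0.288, 0.781); φ = arcsin(p_z) ≈ 51.33°, λ = atan2(p_y, p_x) ≈ 27.44°.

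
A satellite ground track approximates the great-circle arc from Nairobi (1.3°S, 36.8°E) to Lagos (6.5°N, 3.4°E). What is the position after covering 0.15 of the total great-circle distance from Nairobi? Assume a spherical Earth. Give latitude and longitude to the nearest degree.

≈ (0°N, 32°E)

Convert each endpoint to a unit vector on the sphere (x = cos φ cos λ, y = cos φ sin λ, z = sin φ).
The central angle between the endpoints is δ = arccos(p₁·p₂) ≈ 0.598 rad (34.2°).
Interpolate at f = 0.15 with slerp weights a = sin((1−f)δ)/sin δ ≈ 0.864, b = sin(fδ)/sin δ ≈ 0.159.
p = a·p₁ + b·p₂ ≈ (0.850, 0.527, -0.002); φ = arcsin(p_z) ≈ -0.09°, λ = atan2(p_y, p_x) ≈ 31.81°.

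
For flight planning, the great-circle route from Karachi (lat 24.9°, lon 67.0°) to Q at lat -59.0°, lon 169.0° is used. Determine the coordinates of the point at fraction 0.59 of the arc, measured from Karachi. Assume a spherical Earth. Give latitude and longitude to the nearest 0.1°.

≈ lat -33.3°, lon 106.3°

Convert each endpoint to a unit vector on the sphere (x = cos φ cos λ, y = cos φ sin λ, z = sin φ).
The central angle between the endpoints is δ = arccos(p₁·p₂) ≈ 2.047 rad (117.3°).
Interpolate at f = 0.59 with slerp weights a = sin((1−f)δ)/sin δ ≈ 0.837, b = sin(fδ)/sin δ ≈ 1.052.
p = a·p₁ + b·p₂ ≈ (-0.235, 0.802, -0.549); φ = arcsin(p_z) ≈ -33.29°, λ = atan2(p_y, p_x) ≈ 106.33°.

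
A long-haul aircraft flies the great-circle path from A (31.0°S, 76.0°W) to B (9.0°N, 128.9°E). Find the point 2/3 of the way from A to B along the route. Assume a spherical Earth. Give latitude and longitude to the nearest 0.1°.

≈ (26.5°S, 164.2°E)

Convert each endpoint to a unit vector on the sphere (x = cos φ cos λ, y = cos φ sin λ, z = sin φ).
The central angle between the endpoints is δ = arccos(p₁·p₂) ≈ 2.584 rad (148.0°).
Interpolate at f = 2/3 with slerp weights a = sin((1−f)δ)/sin δ ≈ 1.434, b = sin(fδ)/sin δ ≈ 1.868.
p = a·p₁ + b·p₂ ≈ (-0.861, 0.243, -0.446); φ = arcsin(p_z) ≈ -26.50°, λ = atan2(p_y, p_x) ≈ 164.22°.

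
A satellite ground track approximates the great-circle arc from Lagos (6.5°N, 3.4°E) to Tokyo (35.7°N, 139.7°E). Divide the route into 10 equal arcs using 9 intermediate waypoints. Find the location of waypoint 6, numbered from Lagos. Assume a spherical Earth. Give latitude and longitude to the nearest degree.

Convert each endpoint to a unit vector on the sphere (x = cos φ cos λ, y = cos φ sin λ, z = sin φ).
The central angle between the endpoints is δ = arccos(p₁·p₂) ≈ 2.114 rad (121.1°).
Interpolate at f = 6/10 with slerp weights a = sin((1−f)δ)/sin δ ≈ 0.875, b = sin(fδ)/sin δ ≈ 1.116.
p = a·p₁ + b·p₂ ≈ (0.177, 0.637, 0.750); φ = arcsin(p_z) ≈ 48.59°, λ = atan2(p_y, p_x) ≈ 74.52°.

≈ 49°N, 75°E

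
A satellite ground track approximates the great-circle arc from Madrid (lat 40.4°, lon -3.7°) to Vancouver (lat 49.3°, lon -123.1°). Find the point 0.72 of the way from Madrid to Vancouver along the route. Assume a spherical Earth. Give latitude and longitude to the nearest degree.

The haversine formula gives a central angle δ ≈ 1.321 rad (75.7°) between the endpoints.
Interpolate at f = 0.72 with slerp weights a = sin((1−f)δ)/sin δ ≈ 0.373, b = sin(fδ)/sin δ ≈ 0.840.
p = a·p₁ + b·p₂ ≈ (-0.016, -0.477, 0.879); φ = arcsin(p_z) ≈ 61.48°, λ = atan2(p_y, p_x) ≈ -91.88°.

≈ lat 61°, lon -92°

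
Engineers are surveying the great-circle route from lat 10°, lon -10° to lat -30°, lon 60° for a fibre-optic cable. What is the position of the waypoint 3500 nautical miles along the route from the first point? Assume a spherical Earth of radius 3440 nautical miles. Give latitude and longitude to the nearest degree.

Write both endpoints as unit vectors p₁, p₂ with components (cos φ cos λ, cos φ sin λ, sin φ).
The central angle between the endpoints is δ = arccos(p₁·p₂) ≈ 1.364 rad (78.2°). The total great-circle distance is δ·R ≈ 1.364 × 3440 ≈ 4694 nmi, so the target fraction is f = 3500/4694 ≈ 0.746.
Interpolate at f ≈ 0.746 with slerp weights a = sin((1−f)δ)/sin δ ≈ 0.347, b = sin(fδ)/sin δ ≈ 0.869.
p = a·p₁ + b·p₂ ≈ (0.713, 0.592, -0.374); φ = arcsin(p_z) ≈ -21.98°, λ = atan2(p_y, p_x) ≈ 39.71°.

≈ lat -22°, lon 40°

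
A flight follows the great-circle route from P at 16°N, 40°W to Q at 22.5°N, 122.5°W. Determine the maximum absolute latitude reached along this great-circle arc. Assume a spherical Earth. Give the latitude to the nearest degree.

The great circle lies in the plane with unit normal n̂ = (p₁ × p₂)/|p₁ × p₂|.
Here n̂_z ≈ -0.903; the vertex latitude is φ_max = arccos|n̂_z| ≈ 25.5°.

≈ 25°N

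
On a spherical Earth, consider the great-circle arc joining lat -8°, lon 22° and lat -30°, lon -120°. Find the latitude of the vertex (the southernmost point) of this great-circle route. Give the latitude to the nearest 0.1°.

≈ -48.4°

The great circle lies in the plane with unit normal n̂ = (p₁ × p₂)/|p₁ × p₂|.
Here n̂_z ≈ -0.664; the vertex latitude is φ_max = arccos|n̂_z| ≈ 48.4°.
Check via Clairaut: cos φ_max = |cos φ₁| · sin C = cos(8.0°)·sin(137.9°) ≈ 0.664, again giving ≈ 48.4°.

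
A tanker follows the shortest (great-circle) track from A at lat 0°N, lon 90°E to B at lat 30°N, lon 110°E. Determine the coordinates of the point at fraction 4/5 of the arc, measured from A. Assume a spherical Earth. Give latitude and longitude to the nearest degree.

≈ lat 24°N, lon 105°E

From cos δ = sin φ₁ sin φ₂ + cos φ₁ cos φ₂ cos Δλ, the central angle is δ ≈ 0.620 rad (35.5°).
Interpolate at f = 4/5 with slerp weights a = sin((1−f)δ)/sin δ ≈ 0.213, b = sin(fδ)/sin δ ≈ 0.819.
p = a·p₁ + b·p₂ ≈ (-0.243, 0.879, 0.410); φ = arcsin(p_z) ≈ 24.18°, λ = atan2(p_y, p_x) ≈ 105.42°.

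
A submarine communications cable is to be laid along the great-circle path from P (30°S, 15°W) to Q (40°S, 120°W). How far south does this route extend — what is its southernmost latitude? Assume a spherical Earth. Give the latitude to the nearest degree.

≈ 50°S

The great circle lies in the plane with unit normal n̂ = (p₁ × p₂)/|p₁ × p₂|.
Here n̂_z ≈ -0.648; the vertex latitude is φ_max = arccos|n̂_z| ≈ 49.6°.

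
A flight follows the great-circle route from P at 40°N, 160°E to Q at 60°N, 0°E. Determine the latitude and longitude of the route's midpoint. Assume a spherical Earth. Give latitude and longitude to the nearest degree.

Convert each endpoint to a unit vector on the sphere (x = cos φ cos λ, y = cos φ sin λ, z = sin φ).
The central angle between the endpoints is δ = arccos(p₁·p₂) ≈ 1.373 rad (78.7°).
Interpolate at f = 1/2 with slerp weights a = sin((1−f)δ)/sin δ ≈ 0.646, b = sin(fδ)/sin δ ≈ 0.646.
p = a·p₁ + b·p₂ ≈ (-0.142, 0.169, 0.975); φ = arcsin(p_z) ≈ 77.23°, λ = atan2(p_y, p_x) ≈ 130.00°.

≈ 77°N, 130°E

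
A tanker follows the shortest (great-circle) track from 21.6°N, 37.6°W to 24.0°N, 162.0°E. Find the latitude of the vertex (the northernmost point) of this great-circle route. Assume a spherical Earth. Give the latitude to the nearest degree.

The great circle lies in the plane with unit normal n̂ = (p₁ × p₂)/|p₁ × p₂|.
Here n̂_z ≈ -0.375; the vertex latitude is φ_max = arccos|n̂_z| ≈ 68.0°.
Check via Clairaut: cos φ_max = |cos φ₁| · sin C = cos(21.6°)·sin(23.8°) ≈ 0.375, again giving ≈ 68.0°.

≈ 68°N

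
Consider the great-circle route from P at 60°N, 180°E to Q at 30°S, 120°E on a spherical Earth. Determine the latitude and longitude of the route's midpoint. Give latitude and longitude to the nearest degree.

Write both endpoints as unit vectors p₁, p₂ with components (cos φ cos λ, cos φ sin λ, sin φ).
The central angle between the endpoints is δ = arccos(p₁·p₂) ≈ 1.789 rad (102.5°).
Interpolate at f = 1/2 with slerp weights a = sin((1−f)δ)/sin δ ≈ 0.799, b = sin(fδ)/sin δ ≈ 0.799.
p = a·p₁ + b·p₂ ≈ (-0.745, 0.599, 0.292); φ = arcsin(p_z) ≈ 17.00°, λ = atan2(p_y, p_x) ≈ 141.21°.

≈ 17°N, 141°E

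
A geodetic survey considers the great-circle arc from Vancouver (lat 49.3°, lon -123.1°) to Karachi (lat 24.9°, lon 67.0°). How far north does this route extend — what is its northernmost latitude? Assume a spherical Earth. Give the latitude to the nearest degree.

≈ 84°

The great circle lies in the plane with unit normal n̂ = (p₁ × p₂)/|p₁ × p₂|.
Here n̂_z ≈ -0.108; the vertex latitude is φ_max = arccos|n̂_z| ≈ 83.8°.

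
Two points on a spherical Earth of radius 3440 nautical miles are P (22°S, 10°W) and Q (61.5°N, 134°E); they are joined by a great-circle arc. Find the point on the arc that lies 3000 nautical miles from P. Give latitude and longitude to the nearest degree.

Convert each endpoint to a unit vector on the sphere (x = cos φ cos λ, y = cos φ sin λ, z = sin φ).
The central angle between the endpoints is δ = arccos(p₁·p₂) ≈ 2.328 rad (133.4°). The total great-circle distance is δ·R ≈ 2.328 × 3440 ≈ 8009 nmi, so the target fraction is f = 3000/8009 ≈ 0.375.
Interpolate at f ≈ 0.375 with slerp weights a = sin((1−f)δ)/sin δ ≈ 1.367, b = sin(fδ)/sin δ ≈ 1.054.
p = a·p₁ + b·p₂ ≈ (0.899, 0.142, 0.414); φ = arcsin(p_z) ≈ 24.45°, λ = atan2(p_y, p_x) ≈ 8.95°.

≈ (24°N, 9°E)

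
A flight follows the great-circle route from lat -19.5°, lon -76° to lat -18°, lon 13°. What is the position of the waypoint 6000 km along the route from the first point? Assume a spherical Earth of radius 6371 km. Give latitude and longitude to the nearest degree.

≈ lat -25°, lon -18°

Convert each endpoint to a unit vector on the sphere (x = cos φ cos λ, y = cos φ sin λ, z = sin φ).
The central angle between the endpoints is δ = arccos(p₁·p₂) ≈ 1.452 rad (83.2°). The total great-circle distance is δ·R ≈ 1.452 × 6371 ≈ 9249 km, so the target fraction is f = 6000/9249 ≈ 0.649.
Interpolate at f ≈ 0.649 with slerp weights a = sin((1−f)δ)/sin δ ≈ 0.492, b = sin(fδ)/sin δ ≈ 0.814.
p = a·p₁ + b·p₂ ≈ (0.867, -0.275, -0.416); φ = arcsin(p_z) ≈ -24.57°, λ = atan2(p_y, p_x) ≈ -17.63°.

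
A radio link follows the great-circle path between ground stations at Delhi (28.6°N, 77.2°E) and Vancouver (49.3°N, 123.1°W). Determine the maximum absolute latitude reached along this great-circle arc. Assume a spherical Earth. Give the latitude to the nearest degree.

≈ 78°N

The great circle lies in the plane with unit normal n̂ = (p₁ × p₂)/|p₁ × p₂|.
Here n̂_z ≈ +0.202; the vertex latitude is φ_max = arccos|n̂_z| ≈ 78.4°.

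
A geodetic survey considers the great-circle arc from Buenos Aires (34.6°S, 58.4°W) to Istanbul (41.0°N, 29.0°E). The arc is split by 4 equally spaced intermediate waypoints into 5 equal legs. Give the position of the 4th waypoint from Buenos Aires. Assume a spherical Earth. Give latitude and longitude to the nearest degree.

The haversine formula gives a central angle δ ≈ 1.922 rad (110.1°) between the endpoints.
Interpolate at f = 4/5 with slerp weights a = sin((1−f)δ)/sin δ ≈ 0.400, b = sin(fδ)/sin δ ≈ 1.065.
p = a·p₁ + b·p₂ ≈ (0.875, 0.109, 0.472); φ = arcsin(p_z) ≈ 28.14°, λ = atan2(p_y, p_x) ≈ 7.13°.

≈ 28°N, 7°E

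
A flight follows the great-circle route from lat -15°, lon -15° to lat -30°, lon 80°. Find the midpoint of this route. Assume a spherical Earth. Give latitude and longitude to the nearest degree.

≈ lat -31°, lon 29°

The haversine formula gives a central angle δ ≈ 1.514 rad (86.8°) between the endpoints.
Interpolate at f = 1/2 with slerp weights a = sin((1−f)δ)/sin δ ≈ 0.688, b = sin(fδ)/sin δ ≈ 0.688.
p = a·p₁ + b·p₂ ≈ (0.745, 0.415, -0.522); φ = arcsin(p_z) ≈ -31.47°, λ = atan2(p_y, p_x) ≈ 29.09°.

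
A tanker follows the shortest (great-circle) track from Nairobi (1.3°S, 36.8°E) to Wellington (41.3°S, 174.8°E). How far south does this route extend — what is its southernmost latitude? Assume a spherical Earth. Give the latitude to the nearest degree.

≈ 53°S

The great circle lies in the plane with unit normal n̂ = (p₁ × p₂)/|p₁ × p₂|.
Here n̂_z ≈ +0.599; the vertex latitude is φ_max = arccos|n̂_z| ≈ 53.2°.
Check via Clairaut: cos φ_max = |cos φ₁| · sin C = cos(1.3°)·sin(143.2°) ≈ 0.599, again giving ≈ 53.2°.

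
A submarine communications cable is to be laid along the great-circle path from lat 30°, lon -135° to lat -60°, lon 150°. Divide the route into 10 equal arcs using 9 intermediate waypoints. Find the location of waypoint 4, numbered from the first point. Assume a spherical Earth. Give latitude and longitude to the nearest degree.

Write both endpoints as unit vectors p₁, p₂ with components (cos φ cos λ, cos φ sin λ, sin φ).
The central angle between the endpoints is δ = arccos(p₁·p₂) ≈ 1.898 rad (108.7°).
Interpolate at f = 4/10 with slerp weights a = sin((1−f)δ)/sin δ ≈ 0.959, b = sin(fδ)/sin δ ≈ 0.727.
p = a·p₁ + b·p₂ ≈ (-0.902, -0.405, -0.150); φ = arcsin(p_z) ≈ -8.62°, λ = atan2(p_y, p_x) ≈ -155.79°.

≈ lat -9°, lon -156°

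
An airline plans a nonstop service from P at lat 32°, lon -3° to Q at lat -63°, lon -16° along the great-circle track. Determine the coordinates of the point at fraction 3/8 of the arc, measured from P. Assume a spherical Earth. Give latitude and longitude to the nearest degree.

Write both endpoints as unit vectors p₁, p₂ with components (cos φ cos λ, cos φ sin λ, sin φ).
The central angle between the endpoints is δ = arccos(p₁·p₂) ≈ 1.668 rad (95.6°).
Interpolate at f = 3/8 with slerp weights a = sin((1−f)δ)/sin δ ≈ 0.868, b = sin(fδ)/sin δ ≈ 0.588.
p = a·p₁ + b·p₂ ≈ (0.992, -0.112, -0.064); φ = arcsin(p_z) ≈ -3.69°, λ = atan2(p_y, p_x) ≈ -6.45°.

≈ lat -4°, lon -6°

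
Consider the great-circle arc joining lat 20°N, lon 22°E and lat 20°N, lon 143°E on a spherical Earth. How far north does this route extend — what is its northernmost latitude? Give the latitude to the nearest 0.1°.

The great circle lies in the plane with unit normal n̂ = (p₁ × p₂)/|p₁ × p₂|.
Here n̂_z ≈ +0.804; the vertex latitude is φ_max = arccos|n̂_z| ≈ 36.5°.
Check via Clairaut: cos φ_max = |cos φ₁| · sin C = cos(20.0°)·sin(58.8°) ≈ 0.804, again giving ≈ 36.5°.

≈ 36.5°N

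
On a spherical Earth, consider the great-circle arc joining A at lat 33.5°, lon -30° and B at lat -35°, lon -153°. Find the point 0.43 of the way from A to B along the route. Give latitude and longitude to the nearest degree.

≈ lat 4°, lon -83°

Write both endpoints as unit vectors p₁, p₂ with components (cos φ cos λ, cos φ sin λ, sin φ).
The central angle between the endpoints is δ = arccos(p₁·p₂) ≈ 2.330 rad (133.5°).
Interpolate at f = 0.43 with slerp weights a = sin((1−f)δ)/sin δ ≈ 1.339, b = sin(fδ)/sin δ ≈ 1.162.
p = a·p₁ + b·p₂ ≈ (0.119, -0.990, 0.072); φ = arcsin(p_z) ≈ 4.15°, λ = atan2(p_y, p_x) ≈ -83.17°.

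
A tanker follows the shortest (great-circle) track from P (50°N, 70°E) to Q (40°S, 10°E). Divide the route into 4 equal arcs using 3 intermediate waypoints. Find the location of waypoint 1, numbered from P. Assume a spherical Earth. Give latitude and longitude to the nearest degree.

≈ (29°N, 50°E)

The haversine formula gives a central angle δ ≈ 1.820 rad (104.3°) between the endpoints.
Interpolate at f = 1/4 with slerp weights a = sin((1−f)δ)/sin δ ≈ 1.010, b = sin(fδ)/sin δ ≈ 0.453.
p = a·p₁ + b·p₂ ≈ (0.564, 0.670, 0.482); φ = arcsin(p_z) ≈ 28.83°, λ = atan2(p_y, p_x) ≈ 49.92°.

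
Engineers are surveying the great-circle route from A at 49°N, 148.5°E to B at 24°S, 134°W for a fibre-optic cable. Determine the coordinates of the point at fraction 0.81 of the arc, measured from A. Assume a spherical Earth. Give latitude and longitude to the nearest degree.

The haversine formula gives a central angle δ ≈ 1.749 rad (100.2°) between the endpoints.
Interpolate at f = 0.81 with slerp weights a = sin((1−f)δ)/sin δ ≈ 0.331, b = sin(fδ)/sin δ ≈ 1.004.
p = a·p₁ + b·p₂ ≈ (-0.823, -0.546, -0.158); φ = arcsin(p_z) ≈ -9.10°, λ = atan2(p_y, p_x) ≈ -146.42°.

≈ 9°S, 146°W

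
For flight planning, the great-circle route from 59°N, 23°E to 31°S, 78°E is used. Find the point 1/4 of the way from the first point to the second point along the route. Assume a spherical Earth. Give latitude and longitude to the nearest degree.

From cos δ = sin φ₁ sin φ₂ + cos φ₁ cos φ₂ cos Δλ, the central angle is δ ≈ 1.760 rad (100.9°).
Interpolate at f = 1/4 with slerp weights a = sin((1−f)δ)/sin δ ≈ 0.986, b = sin(fδ)/sin δ ≈ 0.434.
p = a·p₁ + b·p₂ ≈ (0.545, 0.562, 0.622); φ = arcsin(p_z) ≈ 38.47°, λ = atan2(p_y, p_x) ≈ 45.89°.

≈ 38°N, 46°E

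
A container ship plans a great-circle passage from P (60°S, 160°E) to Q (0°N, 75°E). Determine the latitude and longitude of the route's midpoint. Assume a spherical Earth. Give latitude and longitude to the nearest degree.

≈ (37°S, 101°E)

From cos δ = sin φ₁ sin φ₂ + cos φ₁ cos φ₂ cos Δλ, the central angle is δ ≈ 1.527 rad (87.5°).
Interpolate at f = 1/2 with slerp weights a = sin((1−f)δ)/sin δ ≈ 0.692, b = sin(fδ)/sin δ ≈ 0.692.
p = a·p₁ + b·p₂ ≈ (-0.146, 0.787, -0.599); φ = arcsin(p_z) ≈ -36.83°, λ = atan2(p_y, p_x) ≈ 100.52°.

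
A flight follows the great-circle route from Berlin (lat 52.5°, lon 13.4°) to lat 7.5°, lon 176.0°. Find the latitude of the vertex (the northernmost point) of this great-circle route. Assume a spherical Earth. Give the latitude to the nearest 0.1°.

The great circle lies in the plane with unit normal n̂ = (p₁ × p₂)/|p₁ × p₂|.
Here n̂_z ≈ +0.205; the vertex latitude is φ_max = arccos|n̂_z| ≈ 78.2°.
Check via Clairaut: cos φ_max = |cos φ₁| · sin C = cos(52.5°)·sin(19.7°) ≈ 0.205, again giving ≈ 78.2°.

≈ 78.2°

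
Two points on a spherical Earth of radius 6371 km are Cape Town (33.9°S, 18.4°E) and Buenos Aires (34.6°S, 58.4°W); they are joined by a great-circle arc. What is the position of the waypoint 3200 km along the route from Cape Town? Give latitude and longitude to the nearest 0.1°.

≈ 40.9°S, 17.0°W

Write both endpoints as unit vectors p₁, p₂ with components (cos φ cos λ, cos φ sin λ, sin φ).
The central angle between the endpoints is δ = arccos(p₁·p₂) ≈ 1.078 rad (61.8°). The total great-circle distance is δ·R ≈ 1.078 × 6371 ≈ 6871 km, so the target fraction is f = 3200/6871 ≈ 0.466.
Interpolate at f ≈ 0.466 with slerp weights a = sin((1−f)δ)/sin δ ≈ 0.618, b = sin(fδ)/sin δ ≈ 0.546.
p = a·p₁ + b·p₂ ≈ (0.723, -0.221, -0.655); φ = arcsin(p_z) ≈ -40.92°, λ = atan2(p_y, p_x) ≈ -17.01°.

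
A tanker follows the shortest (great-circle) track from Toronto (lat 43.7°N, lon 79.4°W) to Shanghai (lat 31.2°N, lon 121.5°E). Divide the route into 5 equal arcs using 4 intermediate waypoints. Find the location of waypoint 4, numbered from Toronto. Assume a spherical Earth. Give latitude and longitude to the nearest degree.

The haversine formula gives a central angle δ ≈ 1.792 rad (102.7°) between the endpoints.
Interpolate at f = 4/5 with slerp weights a = sin((1−f)δ)/sin δ ≈ 0.360, b = sin(fδ)/sin δ ≈ 1.015.
p = a·p₁ + b·p₂ ≈ (-0.406, 0.485, 0.775); φ = arcsin(p_z) ≈ 50.76°, λ = atan2(p_y, p_x) ≈ 129.93°.

≈ lat 51°N, lon 130°E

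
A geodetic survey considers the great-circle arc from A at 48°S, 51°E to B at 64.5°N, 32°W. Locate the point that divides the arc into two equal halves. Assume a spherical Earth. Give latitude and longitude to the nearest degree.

The haversine formula gives a central angle δ ≈ 2.260 rad (129.5°) between the endpoints.
Interpolate at f = 1/2 with slerp weights a = sin((1−f)δ)/sin δ ≈ 1.171, b = sin(fδ)/sin δ ≈ 1.171.
p = a·p₁ + b·p₂ ≈ (0.921, 0.342, 0.187); φ = arcsin(p_z) ≈ 10.76°, λ = atan2(p_y, p_x) ≈ 20.37°.

≈ 11°N, 20°E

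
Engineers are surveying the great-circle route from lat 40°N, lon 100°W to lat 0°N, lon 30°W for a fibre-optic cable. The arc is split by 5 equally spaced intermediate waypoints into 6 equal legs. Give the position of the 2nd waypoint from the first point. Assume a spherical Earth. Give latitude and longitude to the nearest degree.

≈ lat 31°N, lon 72°W

Write both endpoints as unit vectors p₁, p₂ with components (cos φ cos λ, cos φ sin λ, sin φ).
The central angle between the endpoints is δ = arccos(p₁·p₂) ≈ 1.306 rad (74.8°).
Interpolate at f = 2/6 with slerp weights a = sin((1−f)δ)/sin δ ≈ 0.792, b = sin(fδ)/sin δ ≈ 0.437.
p = a·p₁ + b·p₂ ≈ (0.273, -0.816, 0.509); φ = arcsin(p_z) ≈ 30.62°, λ = atan2(p_y, p_x) ≈ -71.51°.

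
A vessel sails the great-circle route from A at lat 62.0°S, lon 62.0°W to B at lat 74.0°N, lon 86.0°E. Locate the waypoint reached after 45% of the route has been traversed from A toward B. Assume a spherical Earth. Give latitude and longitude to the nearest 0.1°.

≈ lat 7.8°N, lon 32.3°W

Write both endpoints as unit vectors p₁, p₂ with components (cos φ cos λ, cos φ sin λ, sin φ).
The central angle between the endpoints is δ = arccos(p₁·p₂) ≈ 2.852 rad (163.4°).
Interpolate at f = 0.45 with slerp weights a = sin((1−f)δ)/sin δ ≈ 3.507, b = sin(fδ)/sin δ ≈ 3.363.
p = a·p₁ + b·p₂ ≈ (0.838, -0.529, 0.137); φ = arcsin(p_z) ≈ 7.85°, λ = atan2(p_y, p_x) ≈ -32.27°.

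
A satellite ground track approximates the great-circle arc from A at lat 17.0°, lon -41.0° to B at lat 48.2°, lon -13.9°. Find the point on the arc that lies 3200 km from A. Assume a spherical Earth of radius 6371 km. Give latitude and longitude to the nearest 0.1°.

Write both endpoints as unit vectors p₁, p₂ with components (cos φ cos λ, cos φ sin λ, sin φ).
The central angle between the endpoints is δ = arccos(p₁·p₂) ≈ 0.667 rad (38.2°). The total great-circle distance is δ·R ≈ 0.667 × 6371 ≈ 4253 km, so the target fraction is f = 3200/4253 ≈ 0.752.
Interpolate at f ≈ 0.752 with slerp weights a = sin((1−f)δ)/sin δ ≈ 0.266, b = sin(fδ)/sin δ ≈ 0.778.
p = a·p₁ + b·p₂ ≈ (0.695, -0.291, 0.657); φ = arcsin(p_z) ≈ 41.11°, λ = atan2(p_y, p_x) ≈ -22.74°.

≈ lat 41.1°, lon -22.7°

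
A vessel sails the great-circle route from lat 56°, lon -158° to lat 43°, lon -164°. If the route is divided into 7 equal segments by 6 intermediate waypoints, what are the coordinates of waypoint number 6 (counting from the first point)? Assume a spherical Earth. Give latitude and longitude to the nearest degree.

Write both endpoints as unit vectors p₁, p₂ with components (cos φ cos λ, cos φ sin λ, sin φ).
The central angle between the endpoints is δ = arccos(p₁·p₂) ≈ 0.237 rad (13.6°).
Interpolate at f = 6/7 with slerp weights a = sin((1−f)δ)/sin δ ≈ 0.144, b = sin(fδ)/sin δ ≈ 0.859.
p = a·p₁ + b·p₂ ≈ (-0.679, -0.203, 0.706); φ = arcsin(p_z) ≈ 44.87°, λ = atan2(p_y, p_x) ≈ -163.32°.

≈ lat 45°, lon -163°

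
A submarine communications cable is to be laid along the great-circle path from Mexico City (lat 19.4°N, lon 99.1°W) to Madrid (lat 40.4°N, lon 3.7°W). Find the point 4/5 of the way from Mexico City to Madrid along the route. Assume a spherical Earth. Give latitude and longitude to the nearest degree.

Convert each endpoint to a unit vector on the sphere (x = cos φ cos λ, y = cos φ sin λ, z = sin φ).
The central angle between the endpoints is δ = arccos(p₁·p₂) ≈ 1.423 rad (81.5°).
Interpolate at f = 4/5 with slerp weights a = sin((1−f)δ)/sin δ ≈ 0.284, b = sin(fδ)/sin δ ≈ 0.918.
p = a·p₁ + b·p₂ ≈ (0.655, -0.309, 0.689); φ = arcsin(p_z) ≈ 43.56°, λ = atan2(p_y, p_x) ≈ -25.28°.

≈ lat 44°N, lon 25°W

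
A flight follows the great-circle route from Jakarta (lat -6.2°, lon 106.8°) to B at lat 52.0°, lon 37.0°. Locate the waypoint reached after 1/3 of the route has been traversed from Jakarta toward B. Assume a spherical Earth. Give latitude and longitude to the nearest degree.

≈ lat 16°, lon 90°

Convert each endpoint to a unit vector on the sphere (x = cos φ cos λ, y = cos φ sin λ, z = sin φ).
The central angle between the endpoints is δ = arccos(p₁·p₂) ≈ 1.444 rad (82.7°).
Interpolate at f = 1/3 with slerp weights a = sin((1−f)δ)/sin δ ≈ 0.827, b = sin(fδ)/sin δ ≈ 0.467.
p = a·p₁ + b·p₂ ≈ (-0.008, 0.960, 0.278); φ = arcsin(p_z) ≈ 16.17°, λ = atan2(p_y, p_x) ≈ 90.49°.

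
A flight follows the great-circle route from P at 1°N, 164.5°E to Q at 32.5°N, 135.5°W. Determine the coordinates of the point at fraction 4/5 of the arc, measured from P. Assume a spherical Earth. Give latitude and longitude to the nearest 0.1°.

≈ 28.1°N, 149.5°W

The haversine formula gives a central angle δ ≈ 1.125 rad (64.5°) between the endpoints.
Interpolate at f = 4/5 with slerp weights a = sin((1−f)δ)/sin δ ≈ 0.247, b = sin(fδ)/sin δ ≈ 0.868.
p = a·p₁ + b·p₂ ≈ (-0.761, -0.447, 0.471); φ = arcsin(p_z) ≈ 28.09°, λ = atan2(p_y, p_x) ≈ -149.55°.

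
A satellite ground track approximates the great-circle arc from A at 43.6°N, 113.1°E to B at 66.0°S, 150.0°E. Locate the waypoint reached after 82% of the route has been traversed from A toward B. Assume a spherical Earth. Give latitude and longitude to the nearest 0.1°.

≈ 47.0°S, 136.0°E

Write both endpoints as unit vectors p₁, p₂ with components (cos φ cos λ, cos φ sin λ, sin φ).
The central angle between the endpoints is δ = arccos(p₁·p₂) ≈ 1.976 rad (113.2°).
Interpolate at f = 0.82 with slerp weights a = sin((1−f)δ)/sin δ ≈ 0.379, b = sin(fδ)/sin δ ≈ 1.087.
p = a·p₁ + b·p₂ ≈ (-0.491, 0.473, -0.732); φ = arcsin(p_z) ≈ -47.02°, λ = atan2(p_y, p_x) ≈ 136.01°.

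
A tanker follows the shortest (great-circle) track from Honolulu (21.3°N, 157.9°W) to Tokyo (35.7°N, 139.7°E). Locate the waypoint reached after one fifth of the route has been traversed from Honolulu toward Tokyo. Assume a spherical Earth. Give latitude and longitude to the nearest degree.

≈ (26°N, 169°W)

Convert each endpoint to a unit vector on the sphere (x = cos φ cos λ, y = cos φ sin λ, z = sin φ).
The central angle between the endpoints is δ = arccos(p₁·p₂) ≈ 0.973 rad (55.8°).
Interpolate at f = 1/5 with slerp weights a = sin((1−f)δ)/sin δ ≈ 0.849, b = sin(fδ)/sin δ ≈ 0.234.
p = a·p₁ + b·p₂ ≈ (-0.878, -0.175, 0.445); φ = arcsin(p_z) ≈ 26.43°, λ = atan2(p_y, p_x) ≈ -168.74°.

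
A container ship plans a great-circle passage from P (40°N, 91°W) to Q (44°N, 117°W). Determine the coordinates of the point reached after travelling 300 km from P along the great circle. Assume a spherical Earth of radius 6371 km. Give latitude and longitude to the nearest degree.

Write both endpoints as unit vectors p₁, p₂ with components (cos φ cos λ, cos φ sin λ, sin φ).
The central angle between the endpoints is δ = arccos(p₁·p₂) ≈ 0.343 rad (19.6°). The total great-circle distance is δ·R ≈ 0.343 × 6371 ≈ 2184 km, so the target fraction is f = 300/2184 ≈ 0.137.
Interpolate at f ≈ 0.137 with slerp weights a = sin((1−f)δ)/sin δ ≈ 0.867, b = sin(fδ)/sin δ ≈ 0.140.
p = a·p₁ + b·p₂ ≈ (-0.057, -0.754, 0.655); φ = arcsin(p_z) ≈ 40.89°, λ = atan2(p_y, p_x) ≈ -94.35°.

≈ (41°N, 94°W)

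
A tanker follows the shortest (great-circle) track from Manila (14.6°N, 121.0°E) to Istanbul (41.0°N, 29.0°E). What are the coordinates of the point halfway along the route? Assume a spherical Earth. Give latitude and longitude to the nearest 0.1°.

Convert each endpoint to a unit vector on the sphere (x = cos φ cos λ, y = cos φ sin λ, z = sin φ).
The central angle between the endpoints is δ = arccos(p₁·p₂) ≈ 1.430 rad (82.0°).
Interpolate at f = 1/2 with slerp weights a = sin((1−f)δ)/sin δ ≈ 0.662, b = sin(fδ)/sin δ ≈ 0.662.
p = a·p₁ + b·p₂ ≈ (0.107, 0.792, 0.601); φ = arcsin(p_z) ≈ 36.97°, λ = atan2(p_y, p_x) ≈ 82.30°.

≈ 37.0°N, 82.3°E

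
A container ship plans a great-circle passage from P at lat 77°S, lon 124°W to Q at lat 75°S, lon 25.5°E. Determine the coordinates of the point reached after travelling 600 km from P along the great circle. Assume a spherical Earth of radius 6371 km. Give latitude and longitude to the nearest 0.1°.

Convert each endpoint to a unit vector on the sphere (x = cos φ cos λ, y = cos φ sin λ, z = sin φ).
The central angle between the endpoints is δ = arccos(p₁·p₂) ≈ 0.471 rad (27.0°). The total great-circle distance is δ·R ≈ 0.471 × 6371 ≈ 3002 km, so the target fraction is f = 600/3002 ≈ 0.200.
Interpolate at f ≈ 0.200 with slerp weights a = sin((1−f)δ)/sin δ ≈ 0.811, b = sin(fδ)/sin δ ≈ 0.207.
p = a·p₁ + b·p₂ ≈ (-0.054, -0.128, -0.990); φ = arcsin(p_z) ≈ -82.01°, λ = atan2(p_y, p_x) ≈ -112.71°.

≈ lat 82.0°S, lon 112.7°W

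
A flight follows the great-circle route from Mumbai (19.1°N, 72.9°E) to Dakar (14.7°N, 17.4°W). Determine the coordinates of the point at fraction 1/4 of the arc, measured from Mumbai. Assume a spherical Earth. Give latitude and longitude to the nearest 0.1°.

≈ 22.8°N, 50.3°E

Write both endpoints as unit vectors p₁, p₂ with components (cos φ cos λ, cos φ sin λ, sin φ).
The central angle between the endpoints is δ = arccos(p₁·p₂) ≈ 1.492 rad (85.5°).
Interpolate at f = 1/4 with slerp weights a = sin((1−f)δ)/sin δ ≈ 0.903, b = sin(fδ)/sin δ ≈ 0.366.
p = a·p₁ + b·p₂ ≈ (0.588, 0.709, 0.388); φ = arcsin(p_z) ≈ 22.84°, λ = atan2(p_y, p_x) ≈ 50.33°.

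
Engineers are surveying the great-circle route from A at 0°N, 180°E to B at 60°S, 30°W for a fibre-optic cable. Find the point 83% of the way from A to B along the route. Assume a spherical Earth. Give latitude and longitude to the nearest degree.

The haversine formula gives a central angle δ ≈ 2.019 rad (115.7°) between the endpoints.
Interpolate at f = 0.83 with slerp weights a = sin((1−f)δ)/sin δ ≈ 0.373, b = sin(fδ)/sin δ ≈ 1.103.
p = a·p₁ + b·p₂ ≈ (0.104, -0.276, -0.956); φ = arcsin(p_z) ≈ -72.85°, λ = atan2(p_y, p_x) ≈ -69.26°.

≈ 73°S, 69°W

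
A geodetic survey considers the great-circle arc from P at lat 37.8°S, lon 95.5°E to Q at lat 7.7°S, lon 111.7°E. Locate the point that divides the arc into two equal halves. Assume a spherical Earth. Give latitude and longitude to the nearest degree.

≈ lat 23°S, lon 105°E

Convert each endpoint to a unit vector on the sphere (x = cos φ cos λ, y = cos φ sin λ, z = sin φ).
The central angle between the endpoints is δ = arccos(p₁·p₂) ≈ 0.584 rad (33.5°).
Interpolate at f = 1/2 with slerp weights a = sin((1−f)δ)/sin δ ≈ 0.522, b = sin(fδ)/sin δ ≈ 0.522.
p = a·p₁ + b·p₂ ≈ (-0.231, 0.891, -0.390); φ = arcsin(p_z) ≈ -22.95°, λ = atan2(p_y, p_x) ≈ 104.52°.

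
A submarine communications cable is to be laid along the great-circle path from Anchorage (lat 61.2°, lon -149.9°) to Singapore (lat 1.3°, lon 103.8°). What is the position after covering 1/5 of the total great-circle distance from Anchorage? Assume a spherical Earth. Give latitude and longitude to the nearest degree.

The haversine formula gives a central angle δ ≈ 1.686 rad (96.6°) between the endpoints.
Interpolate at f = 1/5 with slerp weights a = sin((1−f)δ)/sin δ ≈ 0.982, b = sin(fδ)/sin δ ≈ 0.333.
p = a·p₁ + b·p₂ ≈ (-0.489, 0.086, 0.868); φ = arcsin(p_z) ≈ 60.24°, λ = atan2(p_y, p_x) ≈ 170.00°.

≈ lat 60°, lon 170°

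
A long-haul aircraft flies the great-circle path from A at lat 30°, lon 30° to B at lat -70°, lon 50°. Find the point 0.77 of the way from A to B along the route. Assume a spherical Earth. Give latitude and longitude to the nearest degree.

Convert each endpoint to a unit vector on the sphere (x = cos φ cos λ, y = cos φ sin λ, z = sin φ).
The central angle between the endpoints is δ = arccos(p₁·p₂) ≈ 1.763 rad (101.0°).
Interpolate at f = 0.77 with slerp weights a = sin((1−f)δ)/sin δ ≈ 0.402, b = sin(fδ)/sin δ ≈ 0.996.
p = a·p₁ + b·p₂ ≈ (0.520, 0.435, -0.735); φ = arcsin(p_z) ≈ -47.29°, λ = atan2(p_y, p_x) ≈ 39.89°.

≈ lat -47°, lon 40°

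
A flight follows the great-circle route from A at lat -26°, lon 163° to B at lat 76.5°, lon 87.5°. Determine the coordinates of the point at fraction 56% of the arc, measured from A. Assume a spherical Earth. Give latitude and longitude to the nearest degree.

≈ lat 35°, lon 148°

Write both endpoints as unit vectors p₁, p₂ with components (cos φ cos λ, cos φ sin λ, sin φ).
The central angle between the endpoints is δ = arccos(p₁·p₂) ≈ 1.954 rad (111.9°).
Interpolate at f = 0.56 with slerp weights a = sin((1−f)δ)/sin δ ≈ 0.817, b = sin(fδ)/sin δ ≈ 0.958.
p = a·p₁ + b·p₂ ≈ (-0.692, 0.438, 0.573); φ = arcsin(p_z) ≈ 34.99°, λ = atan2(p_y, p_x) ≈ 147.68°.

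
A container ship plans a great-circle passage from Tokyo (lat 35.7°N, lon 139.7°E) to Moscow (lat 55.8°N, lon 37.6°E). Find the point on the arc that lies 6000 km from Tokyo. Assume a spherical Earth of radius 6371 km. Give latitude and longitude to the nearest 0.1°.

Write both endpoints as unit vectors p₁, p₂ with components (cos φ cos λ, cos φ sin λ, sin φ).
The central angle between the endpoints is δ = arccos(p₁·p₂) ≈ 1.173 rad (67.2°). The total great-circle distance is δ·R ≈ 1.173 × 6371 ≈ 7476 km, so the target fraction is f = 6000/7476 ≈ 0.803.
Interpolate at f ≈ 0.803 with slerp weights a = sin((1−f)δ)/sin δ ≈ 0.249, b = sin(fδ)/sin δ ≈ 0.877.
p = a·p₁ + b·p₂ ≈ (0.236, 0.432, 0.871); φ = arcsin(p_z) ≈ 60.53°, λ = atan2(p_y, p_x) ≈ 61.30°.

≈ lat 60.5°N, lon 61.3°E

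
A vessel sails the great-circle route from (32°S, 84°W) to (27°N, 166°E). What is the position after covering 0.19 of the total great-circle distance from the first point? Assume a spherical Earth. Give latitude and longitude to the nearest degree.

Convert each endpoint to a unit vector on the sphere (x = cos φ cos λ, y = cos φ sin λ, z = sin φ).
The central angle between the endpoints is δ = arccos(p₁·p₂) ≈ 2.093 rad (119.9°).
Interpolate at f = 0.19 with slerp weights a = sin((1−f)δ)/sin δ ≈ 1.145, b = sin(fδ)/sin δ ≈ 0.447.
p = a·p₁ + b·p₂ ≈ (-0.285, -0.869, -0.404); φ = arcsin(p_z) ≈ -23.82°, λ = atan2(p_y, p_x) ≈ -108.15°.

≈ (24°S, 108°W)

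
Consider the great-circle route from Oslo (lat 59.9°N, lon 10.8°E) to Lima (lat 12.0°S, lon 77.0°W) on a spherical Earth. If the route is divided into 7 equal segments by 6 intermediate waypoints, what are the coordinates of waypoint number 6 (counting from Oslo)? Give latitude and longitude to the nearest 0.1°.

Convert each endpoint to a unit vector on the sphere (x = cos φ cos λ, y = cos φ sin λ, z = sin φ).
The central angle between the endpoints is δ = arccos(p₁·p₂) ≈ 1.733 rad (99.3°).
Interpolate at f = 6/7 with slerp weights a = sin((1−f)δ)/sin δ ≈ 0.248, b = sin(fδ)/sin δ ≈ 1.010.
p = a·p₁ + b·p₂ ≈ (0.344, -0.939, 0.005); φ = arcsin(p_z) ≈ 0.28°, λ = atan2(p_y, p_x) ≈ -69.85°.

≈ lat 0.3°N, lon 69.9°W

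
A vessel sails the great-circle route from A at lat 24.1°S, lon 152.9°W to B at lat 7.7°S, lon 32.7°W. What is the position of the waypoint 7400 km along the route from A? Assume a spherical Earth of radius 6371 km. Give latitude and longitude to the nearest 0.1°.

≈ lat 27.4°S, lon 77.9°W

From cos δ = sin φ₁ sin φ₂ + cos φ₁ cos φ₂ cos Δλ, the central angle is δ ≈ 1.983 rad (113.6°). The total great-circle distance is δ·R ≈ 1.983 × 6371 ≈ 12632 km, so the target fraction is f = 7400/12632 ≈ 0.586.
Interpolate at f ≈ 0.586 with slerp weights a = sin((1−f)δ)/sin δ ≈ 0.799, b = sin(fδ)/sin δ ≈ 1.001.
p = a·p₁ + b·p₂ ≈ (0.186, -0.868, -0.460); φ = arcsin(p_z) ≈ -27.41°, λ = atan2(p_y, p_x) ≈ -77.92°.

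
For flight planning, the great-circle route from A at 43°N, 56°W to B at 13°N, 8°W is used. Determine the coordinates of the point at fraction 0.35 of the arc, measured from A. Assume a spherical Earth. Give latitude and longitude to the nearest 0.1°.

Write both endpoints as unit vectors p₁, p₂ with components (cos φ cos λ, cos φ sin λ, sin φ).
The central angle between the endpoints is δ = arccos(p₁·p₂) ≈ 0.889 rad (50.9°).
Interpolate at f = 0.35 with slerp weights a = sin((1−f)δ)/sin δ ≈ 0.703, b = sin(fδ)/sin δ ≈ 0.394.
p = a·p₁ + b·p₂ ≈ (0.668, -0.480, 0.568); φ = arcsin(p_z) ≈ 34.64°, λ = atan2(p_y, p_x) ≈ -35.69°.

≈ 34.6°N, 35.7°W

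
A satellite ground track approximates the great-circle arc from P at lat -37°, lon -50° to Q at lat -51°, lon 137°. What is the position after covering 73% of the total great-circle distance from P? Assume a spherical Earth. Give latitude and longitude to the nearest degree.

≈ lat -75°, lon 146°

Convert each endpoint to a unit vector on the sphere (x = cos φ cos λ, y = cos φ sin λ, z = sin φ).
The central angle between the endpoints is δ = arccos(p₁·p₂) ≈ 1.602 rad (91.8°).
Interpolate at f = 0.73 with slerp weights a = sin((1−f)δ)/sin δ ≈ 0.419, b = sin(fδ)/sin δ ≈ 0.921.
p = a·p₁ + b·p₂ ≈ (-0.209, 0.139, -0.968); φ = arcsin(p_z) ≈ -75.49°, λ = atan2(p_y, p_x) ≈ 146.38°.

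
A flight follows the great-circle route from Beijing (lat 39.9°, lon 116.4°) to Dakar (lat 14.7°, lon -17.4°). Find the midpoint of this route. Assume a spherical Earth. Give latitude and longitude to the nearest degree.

≈ lat 52°, lon 34°

From cos δ = sin φ₁ sin φ₂ + cos φ₁ cos φ₂ cos Δλ, the central angle is δ ≈ 1.929 rad (110.5°).
Interpolate at f = 1/2 with slerp weights a = sin((1−f)δ)/sin δ ≈ 0.878, b = sin(fδ)/sin δ ≈ 0.878.
p = a·p₁ + b·p₂ ≈ (0.511, 0.349, 0.786); φ = arcsin(p_z) ≈ 51.78°, λ = atan2(p_y, p_x) ≈ 34.36°.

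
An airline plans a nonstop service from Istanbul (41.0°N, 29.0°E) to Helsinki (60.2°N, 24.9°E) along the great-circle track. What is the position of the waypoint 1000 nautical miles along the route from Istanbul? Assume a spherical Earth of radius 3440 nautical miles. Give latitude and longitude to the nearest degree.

Convert each endpoint to a unit vector on the sphere (x = cos φ cos λ, y = cos φ sin λ, z = sin φ).
The central angle between the endpoints is δ = arccos(p₁·p₂) ≈ 0.338 rad (19.4°). The total great-circle distance is δ·R ≈ 0.338 × 3440 ≈ 1163 nmi, so the target fraction is f = 1000/1163 ≈ 0.860.
Interpolate at f ≈ 0.860 with slerp weights a = sin((1−f)δ)/sin δ ≈ 0.143, b = sin(fδ)/sin δ ≈ 0.864.
p = a·p₁ + b·p₂ ≈ (0.484, 0.233, 0.844); φ = arcsin(p_z) ≈ 57.52°, λ = atan2(p_y, p_x) ≈ 25.72°.

≈ 58°N, 26°E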